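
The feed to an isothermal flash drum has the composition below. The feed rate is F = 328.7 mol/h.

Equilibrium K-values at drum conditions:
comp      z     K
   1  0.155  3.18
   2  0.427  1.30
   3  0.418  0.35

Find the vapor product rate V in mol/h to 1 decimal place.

Let β = V/F and solve Σ zᵢ(Kᵢ−1)/(1+β(Kᵢ−1)) = 0.
g(0) = ΣzᵢKᵢ − 1 = 0.194 and g(1) = 1 − Σzᵢ/Kᵢ = -0.571, so a root lies in (0, 1).
Newton iteration, β⁰ = 0.5:
  β = 0.500: g = -0.1295, g' = -0.585 → β = 0.279
  β = 0.279: g = -0.0035, g' = -0.581 → β = 0.273
Converged at β = 0.273.
Then V = β·F = 0.2729·328.7 = 89.7 mol/h and L = F − V = 239.0 mol/h.

V = 89.7 mol/h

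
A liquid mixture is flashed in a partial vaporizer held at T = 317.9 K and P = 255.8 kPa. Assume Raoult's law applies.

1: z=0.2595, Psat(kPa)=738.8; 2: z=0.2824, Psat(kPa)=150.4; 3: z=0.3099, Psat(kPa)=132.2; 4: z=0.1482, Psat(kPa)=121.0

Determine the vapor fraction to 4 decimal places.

ψ = 0.1657

Raoult's law: Kᵢ = Pᵢˢᵃᵗ/P = Pᵢˢᵃᵗ/255.8.
  K_1 = 738.8/255.8 = 2.888194, K_2 = 150.4/255.8 = 0.587959, K_3 = 132.2/255.8 = 0.516810, K_4 = 121.0/255.8 = 0.473026
Let ψ = V/F and solve Σ zᵢ(Kᵢ−1)/(1+ψ(Kᵢ−1)) = 0.
Feasibility: ΣzᵢKᵢ = 1.1458, Σzᵢ/Kᵢ = 1.4831 — both > 1, two phases present.
Newton iteration, ψ⁰ = 0.5:
  ψ = 0.5000: g = -0.19799, g' = -0.5225 → ψ = 0.1211
  ψ = 0.1211: g = 0.03388, g' = -0.7946 → ψ = 0.1637
  ψ = 0.1637: g = 0.00144, g' = -0.7296 → ψ = 0.1657
Converged at ψ = 0.1657.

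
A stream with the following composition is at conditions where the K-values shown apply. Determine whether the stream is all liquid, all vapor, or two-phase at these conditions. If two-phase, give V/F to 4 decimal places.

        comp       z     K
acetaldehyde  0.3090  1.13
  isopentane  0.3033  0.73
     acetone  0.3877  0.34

ΣzᵢKᵢ = 0.7024; Σzᵢ/Kᵢ = 1.8292.
Since ΣzᵢKᵢ < 1 the mixture is below its bubble point — single liquid phase.

all liquid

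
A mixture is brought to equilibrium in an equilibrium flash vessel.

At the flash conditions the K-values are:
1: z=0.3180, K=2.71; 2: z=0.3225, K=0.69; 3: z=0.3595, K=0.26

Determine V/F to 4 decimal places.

Material balance + equilibrium reduce to Σ zᵢ(Kᵢ−1)/(1+V/F(Kᵢ−1)) = 0.
Feasibility: ΣzᵢKᵢ = 1.1778, Σzᵢ/Kᵢ = 1.9674 — both > 1, two phases present.
Newton iteration, V/F⁰ = 0.5:
  V/F = 0.5000: g = -0.24744, g' = -0.8096 → V/F = 0.1944
  V/F = 0.1944: g = -0.00899, g' = -0.8275 → V/F = 0.1835
  V/F = 0.1835: g = 0.00005, g' = -0.8371 → V/F = 0.1836
Converged at V/F = 0.1836.

V/F = 0.1836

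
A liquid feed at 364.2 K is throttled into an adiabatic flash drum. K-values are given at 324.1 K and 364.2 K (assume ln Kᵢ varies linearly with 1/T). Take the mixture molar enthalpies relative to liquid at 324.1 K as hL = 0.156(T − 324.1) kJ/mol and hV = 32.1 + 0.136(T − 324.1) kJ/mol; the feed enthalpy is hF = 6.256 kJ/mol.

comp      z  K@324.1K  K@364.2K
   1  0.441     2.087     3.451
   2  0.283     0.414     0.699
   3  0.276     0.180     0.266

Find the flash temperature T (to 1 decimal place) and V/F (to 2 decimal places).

T = 328.0 K, V/F = 0.18

Adiabatic flash: solve Rachford–Rice at each trial T, then check hF = ψ·hV(T) + (1−ψ)·hL(T).
  T = 324.1 K: K = (2.087, 0.414, 0.180), RR gives ψ = 0.113, H_out = 3.623 kJ/mol
  T = 364.2 K: K = (3.451, 0.699, 0.266), RR gives ψ = 0.570, H_out = 24.088 kJ/mol
  T = 344.1 K: K = (2.722, 0.546, 0.221), RR gives ψ = 0.378, H_out = 15.108 kJ/mol
  T = 334.1 K: K = (2.393, 0.477, 0.200), RR gives ψ = 0.261, H_out = 9.893 kJ/mol
  T = 329.1 K: K = (2.237, 0.445, 0.190), RR gives ψ = 0.192, H_out = 6.935 kJ/mol
  T = 326.6 K: K = (2.161, 0.429, 0.185), RR gives ψ = 0.154, H_out = 5.331 kJ/mol
  T = 327.9 K: K = (2.200, 0.437, 0.188), RR gives ψ = 0.174, H_out = 6.177 kJ/mol
Linear interpolation between T = 327.9 (H_out = 6.177) and T = 329.1 (H_out = 6.935) on hF = 6.256 gives T ≈ 328.0 K, at which ψ = 0.18.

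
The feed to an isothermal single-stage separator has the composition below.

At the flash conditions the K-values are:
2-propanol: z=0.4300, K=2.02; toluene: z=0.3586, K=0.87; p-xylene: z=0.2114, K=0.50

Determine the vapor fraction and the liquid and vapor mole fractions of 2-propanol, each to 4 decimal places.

Newton iteration, ψ⁰ = 0.5:
  ψ = 0.5000: g = 0.09967, g' = -0.2971 → ψ = 0.8355
  ψ = 0.8355: g = 0.00297, g' = -0.2939 → ψ = 0.8456
Converged at ψ = 0.8456.
Compositions from xᵢ = zᵢ/(1+ψ(Kᵢ−1)), yᵢ = Kᵢxᵢ:
  2-propanol: x = 0.2309, y = 0.4664
  toluene: x = 0.4029, y = 0.3505
  p-xylene: x = 0.3662, y = 0.1831

ψ = 0.8456, x_2-propanol = 0.2309, y_2-propanol = 0.4664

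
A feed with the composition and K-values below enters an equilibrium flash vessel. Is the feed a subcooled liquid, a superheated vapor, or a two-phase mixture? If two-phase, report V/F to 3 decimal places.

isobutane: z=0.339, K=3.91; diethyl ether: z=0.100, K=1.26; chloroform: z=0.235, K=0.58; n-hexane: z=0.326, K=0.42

ΣzᵢKᵢ = 1.725; Σzᵢ/Kᵢ = 1.347.
Both exceed 1, so a two-phase solution exists.
Rachford–Rice: g(ψ) = Σ zᵢ(Kᵢ−1)/(1+ψ(Kᵢ−1)) = 0.
Newton iteration, ψ⁰ = 0.5:
  ψ = 0.500: g = 0.0336, g' = -0.766 → ψ = 0.544
  ψ = 0.544: g = 0.0006, g' = -0.739 → ψ = 0.545
Converged at ψ = 0.545.

two-phase, V/F = 0.545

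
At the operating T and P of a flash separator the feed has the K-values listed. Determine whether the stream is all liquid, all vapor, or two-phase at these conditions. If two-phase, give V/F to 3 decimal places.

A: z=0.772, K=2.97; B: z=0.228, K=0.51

ΣzᵢKᵢ = 2.409; Σzᵢ/Kᵢ = 0.707.
Since Σzᵢ/Kᵢ < 1 the mixture is above its dew point — single vapor phase.

all vapor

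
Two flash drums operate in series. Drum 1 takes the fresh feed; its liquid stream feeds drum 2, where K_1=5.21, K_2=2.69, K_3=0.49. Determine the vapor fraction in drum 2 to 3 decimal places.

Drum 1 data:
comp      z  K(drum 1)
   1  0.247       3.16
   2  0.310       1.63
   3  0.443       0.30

Drum 1:
Let ψ₁ = V/F and solve Σ zᵢ(Kᵢ−1)/(1+ψ₁(Kᵢ−1)) = 0.
Feasibility: ΣzᵢKᵢ = 1.419, Σzᵢ/Kᵢ = 1.745 — both > 1, two phases present.
Newton iteration, ψ₁⁰ = 0.46:
  ψ₁ = 0.460: g = -0.0383, g' = -0.836 → ψ₁ = 0.414
Converged at ψ₁ = 0.414.
Drum-1 compositions:
  1: x = 0.130, y = 0.412
  2: x = 0.246, y = 0.401
  3: x = 0.624, y = 0.187
Drum-2 feed = drum-1 liquid: z₂ = (0.1304, 0.2459, 0.6237).
Drum 2:
Let ψ₂ = V/F and solve Σ zᵢ(Kᵢ−1)/(1+ψ₂(Kᵢ−1)) = 0.
g(0) = ΣzᵢKᵢ − 1 = 0.646 and g(1) = 1 − Σzᵢ/Kᵢ = -0.389, so a root lies in (0, 1).
Iterate (Newton) starting at ψ₂ = 0.67:
  ψ₂ = 0.670: g = -0.1446, g' = -0.687 → ψ₂ = 0.460
  ψ₂ = 0.460: g = 0.0055, g' = -0.768 → ψ₂ = 0.467
Converged at ψ₂ = 0.467.
  1: x = 0.044, y = 0.229
  2: x = 0.137, y = 0.370
  3: x = 0.819, y = 0.401

V/F (drum 2) = 0.467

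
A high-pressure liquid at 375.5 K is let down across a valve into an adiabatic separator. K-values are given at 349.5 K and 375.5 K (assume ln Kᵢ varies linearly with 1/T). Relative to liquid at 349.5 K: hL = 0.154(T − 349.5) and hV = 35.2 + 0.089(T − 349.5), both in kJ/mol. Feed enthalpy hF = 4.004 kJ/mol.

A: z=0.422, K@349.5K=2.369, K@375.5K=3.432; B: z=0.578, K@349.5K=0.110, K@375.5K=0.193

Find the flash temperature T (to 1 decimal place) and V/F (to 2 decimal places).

Adiabatic flash: solve Rachford–Rice at each trial T, then check hF = ψ·hV(T) + (1−ψ)·hL(T).
  T = 349.5 K: K = (2.369, 0.110), RR gives ψ = 0.052, H_out = 1.829 kJ/mol
  T = 375.5 K: K = (3.432, 0.193), RR gives ψ = 0.285, H_out = 13.563 kJ/mol
  T = 362.5 K: K = (2.870, 0.147), RR gives ψ = 0.186, H_out = 8.385 kJ/mol
  T = 356.0 K: K = (2.612, 0.128), RR gives ψ = 0.125, H_out = 5.355 kJ/mol
  T = 352.8 K: K = (2.491, 0.119), RR gives ψ = 0.091, H_out = 3.695 kJ/mol
  T = 354.4 K: K = (2.551, 0.123), RR gives ψ = 0.109, H_out = 4.541 kJ/mol
Linear interpolation between T = 352.8 (H_out = 3.695) and T = 354.4 (H_out = 4.541) on hF = 4.004 gives T ≈ 353.4 K, at which ψ = 0.10.

T = 353.4 K, V/F = 0.10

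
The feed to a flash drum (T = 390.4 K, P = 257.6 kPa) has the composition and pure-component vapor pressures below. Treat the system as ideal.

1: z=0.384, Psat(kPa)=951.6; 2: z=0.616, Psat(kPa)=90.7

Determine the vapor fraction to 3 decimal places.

Raoult's law: Kᵢ = Pᵢˢᵃᵗ/P = Pᵢˢᵃᵗ/257.6.
  K_1 = 951.6/257.6 = 3.69410, K_2 = 90.7/257.6 = 0.35210
Binary case is linear: z₁(K₁−1)(1+ψ(K₂−1)) + z₂(K₂−1)(1+ψ(K₁−1)) = 0
⇒ ψ = [z₁(K₁−1)+z₂(K₂−1)] / [−(K₁−1)(K₂−1)] = 0.6354/1.7455 = 0.364

ψ = 0.364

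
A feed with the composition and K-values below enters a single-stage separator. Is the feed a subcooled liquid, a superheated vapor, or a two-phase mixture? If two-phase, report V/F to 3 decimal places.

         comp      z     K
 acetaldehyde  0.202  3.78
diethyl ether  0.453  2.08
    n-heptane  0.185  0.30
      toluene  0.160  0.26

ΣzᵢKᵢ = 1.803; Σzᵢ/Kᵢ = 1.503.
Both exceed 1, so a two-phase solution exists.
Material balance + equilibrium reduce to Σ zᵢ(Kᵢ−1)/(1+ψ(Kᵢ−1)) = 0.
Newton–Raphson from ψ = 0.5:
  ψ = 0.500: g = 0.1655, g' = -0.931 → ψ = 0.678
  ψ = 0.678: g = -0.0067, g' = -1.045 → ψ = 0.671
Converged at ψ = 0.671.

two-phase, V/F = 0.671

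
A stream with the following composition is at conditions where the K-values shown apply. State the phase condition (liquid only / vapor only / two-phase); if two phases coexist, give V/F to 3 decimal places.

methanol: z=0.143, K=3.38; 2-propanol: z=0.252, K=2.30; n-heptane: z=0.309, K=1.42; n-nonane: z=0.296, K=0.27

ΣzᵢKᵢ = 1.582; Σzᵢ/Kᵢ = 1.466.
Both exceed 1, so a two-phase solution exists.
Rachford–Rice: g(ψ) = Σ zᵢ(Kᵢ−1)/(1+ψ(Kᵢ−1)) = 0.
Newton–Raphson from ψ = 0.5:
  ψ = 0.500: g = 0.1209, g' = -0.754 → ψ = 0.660
  ψ = 0.660: g = -0.0070, g' = -0.867 → ψ = 0.652
Converged at ψ = 0.652.

two-phase, V/F = 0.652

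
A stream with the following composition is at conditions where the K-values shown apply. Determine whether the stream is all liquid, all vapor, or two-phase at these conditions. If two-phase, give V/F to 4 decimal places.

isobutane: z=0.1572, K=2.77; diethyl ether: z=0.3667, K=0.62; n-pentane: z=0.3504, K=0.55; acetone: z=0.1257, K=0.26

ΣzᵢKᵢ = 0.8882; Σzᵢ/Kᵢ = 1.7688.
Since ΣzᵢKᵢ < 1 the mixture is below its bubble point — single liquid phase.

all liquid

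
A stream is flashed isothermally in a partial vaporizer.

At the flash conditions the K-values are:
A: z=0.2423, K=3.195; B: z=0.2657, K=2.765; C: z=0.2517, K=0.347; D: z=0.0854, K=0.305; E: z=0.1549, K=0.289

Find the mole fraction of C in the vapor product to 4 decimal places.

y_C = 0.1293

Iterate (Newton) starting at ψ = 0.58:
  ψ = 0.5800: g = -0.08571, g' = -1.0487 → ψ = 0.4983
  ψ = 0.4983: g = -0.00144, g' = -1.0208 → ψ = 0.4969
Converged at ψ = 0.4969.
Compositions from xᵢ = zᵢ/(1+ψ(Kᵢ−1)), yᵢ = Kᵢxᵢ:
  A: x = 0.1159, y = 0.3703
  B: x = 0.1416, y = 0.3914
  C: x = 0.3726, y = 0.1293
  D: x = 0.1304, y = 0.0398
  E: x = 0.2395, y = 0.0692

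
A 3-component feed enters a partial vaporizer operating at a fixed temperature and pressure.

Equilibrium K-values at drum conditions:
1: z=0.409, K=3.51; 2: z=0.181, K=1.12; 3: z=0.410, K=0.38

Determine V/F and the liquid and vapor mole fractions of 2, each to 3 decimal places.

Newton iteration, V/F⁰ = 0.5:
  V/F = 0.500: g = 0.1073, g' = -0.840 → V/F = 0.628
  V/F = 0.628: g = 0.0026, g' = -0.813 → V/F = 0.631
Converged at V/F = 0.631.
Compositions from xᵢ = zᵢ/(1+V/F(Kᵢ−1)), yᵢ = Kᵢxᵢ:
  1: x = 0.158, y = 0.556
  2: x = 0.168, y = 0.188
  3: x = 0.673, y = 0.256

V/F = 0.631, x_2 = 0.168, y_2 = 0.188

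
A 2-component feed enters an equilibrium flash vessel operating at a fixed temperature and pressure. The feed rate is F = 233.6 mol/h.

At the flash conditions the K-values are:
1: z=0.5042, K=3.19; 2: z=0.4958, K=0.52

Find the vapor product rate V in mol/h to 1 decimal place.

Rachford–Rice: g(V/F) = Σ zᵢ(Kᵢ−1)/(1+V/F(Kᵢ−1)) = 0.
Feasibility: ΣzᵢKᵢ = 1.8662, Σzᵢ/Kᵢ = 1.1115 — both > 1, two phases present.
Binary case is linear: z₁(K₁−1)(1+V/F(K₂−1)) + z₂(K₂−1)(1+V/F(K₁−1)) = 0
⇒ V/F = [z₁(K₁−1)+z₂(K₂−1)] / [−(K₁−1)(K₂−1)] = 0.86621/1.05120 = 0.8240
Then V = V/F·F = 0.8240·233.6 = 192.5 mol/h and L = F − V = 41.1 mol/h.

V = 192.5 mol/h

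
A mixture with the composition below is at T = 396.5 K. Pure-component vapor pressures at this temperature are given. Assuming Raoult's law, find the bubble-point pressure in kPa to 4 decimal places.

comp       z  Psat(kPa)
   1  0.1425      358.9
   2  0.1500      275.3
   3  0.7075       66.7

At the bubble point ψ → 0, so ΣzᵢKᵢ = 1 with Kᵢ = Pᵢˢᵃᵗ/P ⇒ P = ΣzᵢPᵢˢᵃᵗ.
P = 0.1425·358.9 + 0.1500·275.3 + 0.7075·66.7 = 139.6285 kPa

Pbub = 139.6285 kPa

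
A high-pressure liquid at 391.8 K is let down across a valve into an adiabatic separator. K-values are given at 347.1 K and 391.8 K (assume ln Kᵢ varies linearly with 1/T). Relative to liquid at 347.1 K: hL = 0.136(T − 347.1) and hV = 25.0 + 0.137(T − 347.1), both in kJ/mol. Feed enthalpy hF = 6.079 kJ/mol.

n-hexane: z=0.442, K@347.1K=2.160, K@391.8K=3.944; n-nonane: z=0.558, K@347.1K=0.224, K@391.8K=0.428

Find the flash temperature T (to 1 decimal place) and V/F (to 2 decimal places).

T = 354.9 K, V/F = 0.20

Adiabatic flash: solve Rachford–Rice at each trial T, then check hF = ψ·hV(T) + (1−ψ)·hL(T).
  T = 347.1 K: K = (2.160, 0.224), RR gives ψ = 0.089, H_out = 2.214 kJ/mol
  T = 391.8 K: K = (3.944, 0.428), RR gives ψ = 0.583, H_out = 20.685 kJ/mol
  T = 369.5 K: K = (2.974, 0.316), RR gives ψ = 0.364, H_out = 12.144 kJ/mol
  T = 358.3 K: K = (2.547, 0.267), RR gives ψ = 0.243, H_out = 7.596 kJ/mol
  T = 352.7 K: K = (2.349, 0.245), RR gives ψ = 0.172, H_out = 5.058 kJ/mol
  T = 355.5 K: K = (2.447, 0.256), RR gives ψ = 0.209, H_out = 6.358 kJ/mol
  T = 354.1 K: K = (2.398, 0.251), RR gives ψ = 0.191, H_out = 5.716 kJ/mol
Linear interpolation between T = 354.1 (H_out = 5.716) and T = 355.5 (H_out = 6.358) on hF = 6.079 gives T ≈ 354.9 K, at which ψ = 0.20.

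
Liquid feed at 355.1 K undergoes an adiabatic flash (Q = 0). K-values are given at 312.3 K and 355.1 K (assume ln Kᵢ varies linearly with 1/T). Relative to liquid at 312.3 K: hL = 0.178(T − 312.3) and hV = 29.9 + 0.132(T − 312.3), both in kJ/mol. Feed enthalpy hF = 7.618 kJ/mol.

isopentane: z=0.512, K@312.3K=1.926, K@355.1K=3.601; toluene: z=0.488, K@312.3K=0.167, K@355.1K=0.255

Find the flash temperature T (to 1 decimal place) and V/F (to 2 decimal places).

Adiabatic flash: solve Rachford–Rice at each trial T, then check hF = ψ·hV(T) + (1−ψ)·hL(T).
  T = 312.3 K: K = (1.926, 0.167), RR gives ψ = 0.088, H_out = 2.621 kJ/mol
  T = 355.1 K: K = (3.601, 0.255), RR gives ψ = 0.500, H_out = 21.574 kJ/mol
  T = 333.7 K: K = (2.687, 0.209), RR gives ψ = 0.358, H_out = 14.165 kJ/mol
  T = 323.0 K: K = (2.287, 0.188), RR gives ψ = 0.251, H_out = 9.291 kJ/mol
  T = 317.6 K: K = (2.100, 0.177), RR gives ψ = 0.179, H_out = 6.242 kJ/mol
  T = 320.3 K: K = (2.193, 0.182), RR gives ψ = 0.217, H_out = 7.832 kJ/mol
  T = 319.0 K: K = (2.148, 0.180), RR gives ψ = 0.199, H_out = 7.084 kJ/mol
Linear interpolation between T = 319.0 (H_out = 7.084) and T = 320.3 (H_out = 7.832) on hF = 7.618 gives T ≈ 319.9 K, at which ψ = 0.21.

T = 319.9 K, V/F = 0.21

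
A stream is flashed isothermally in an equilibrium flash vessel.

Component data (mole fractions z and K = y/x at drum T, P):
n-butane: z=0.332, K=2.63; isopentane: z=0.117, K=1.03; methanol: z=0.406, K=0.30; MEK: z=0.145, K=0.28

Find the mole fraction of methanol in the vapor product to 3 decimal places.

Material balance + equilibrium reduce to Σ zᵢ(Kᵢ−1)/(1+β(Kᵢ−1)) = 0.
Feasibility: ΣzᵢKᵢ = 1.156, Σzᵢ/Kᵢ = 2.111 — both > 1, two phases present.
Newton–Raphson from β = 0.39:
  β = 0.390: g = -0.2018, g' = -0.852 → β = 0.153
  β = 0.153: g = 0.0010, g' = -0.910 → β = 0.154
Converged at β = 0.154.
Compositions from xᵢ = zᵢ/(1+β(Kᵢ−1)), yᵢ = Kᵢxᵢ:
  n-butane: x = 0.265, y = 0.698
  isopentane: x = 0.116, y = 0.120
  methanol: x = 0.455, y = 0.137
  MEK: x = 0.163, y = 0.046

y_methanol = 0.137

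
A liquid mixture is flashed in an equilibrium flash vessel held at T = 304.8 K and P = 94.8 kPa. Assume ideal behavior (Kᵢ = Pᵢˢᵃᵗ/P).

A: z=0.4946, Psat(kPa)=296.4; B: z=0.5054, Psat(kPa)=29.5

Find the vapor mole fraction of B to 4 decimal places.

Raoult's law: Kᵢ = Pᵢˢᵃᵗ/P = Pᵢˢᵃᵗ/94.8.
  K_A = 296.4/94.8 = 3.126582, K_B = 29.5/94.8 = 0.311181
Material balance + equilibrium reduce to Σ zᵢ(Kᵢ−1)/(1+ψ(Kᵢ−1)) = 0.
Check two-phase: ΣzᵢKᵢ = 1.7037 > 1 and Σzᵢ/Kᵢ = 1.7823 > 1, so g(0) = 0.7037 > 0 and g(1) = -0.7823 < 0.
Binary case is linear: z₁(K₁−1)(1+ψ(K₂−1)) + z₂(K₂−1)(1+ψ(K₁−1)) = 0
⇒ ψ = [z₁(K₁−1)+z₂(K₂−1)] / [−(K₁−1)(K₂−1)] = 0.70368/1.46483 = 0.4804
Compositions from xᵢ = zᵢ/(1+ψ(Kᵢ−1)), yᵢ = Kᵢxᵢ:
  A: x = 0.2447, y = 0.7650
  B: x = 0.7553, y = 0.2350

y_B = 0.2350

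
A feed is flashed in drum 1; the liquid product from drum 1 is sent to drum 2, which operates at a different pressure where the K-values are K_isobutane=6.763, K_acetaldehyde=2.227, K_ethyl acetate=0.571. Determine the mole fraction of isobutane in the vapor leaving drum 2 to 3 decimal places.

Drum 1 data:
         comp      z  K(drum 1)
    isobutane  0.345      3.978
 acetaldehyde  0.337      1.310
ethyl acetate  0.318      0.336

Drum 1:
Material balance + equilibrium reduce to Σ zᵢ(Kᵢ−1)/(1+ψ₁(Kᵢ−1)) = 0.
Feasibility: ΣzᵢKᵢ = 1.921, Σzᵢ/Kᵢ = 1.290 — both > 1, two phases present.
Iterate (Newton) starting at ψ₁ = 0.5:
  ψ₁ = 0.500: g = 0.1871, g' = -0.832 → ψ₁ = 0.725
  ψ₁ = 0.725: g = 0.0035, g' = -0.849 → ψ₁ = 0.729
Converged at ψ₁ = 0.729.
Drum-1 compositions:
  isobutane: x = 0.109, y = 0.433
  acetaldehyde: x = 0.275, y = 0.360
  ethyl acetate: x = 0.616, y = 0.207
Drum-2 feed = drum-1 liquid: z₂ = (0.1088, 0.2749, 0.6163).
Drum 2:
Rachford–Rice: g(ψ₂) = Σ zᵢ(Kᵢ−1)/(1+ψ₂(Kᵢ−1)) = 0.
Feasibility: ΣzᵢKᵢ = 1.700, Σzᵢ/Kᵢ = 1.219 — both > 1, two phases present.
Newton iteration, ψ₂⁰ = 0.5:
  ψ₂ = 0.500: g = 0.0340, g' = -0.583 → ψ₂ = 0.558
  ψ₂ = 0.558: g = 0.0012, g' = -0.545 → ψ₂ = 0.560
Converged at ψ₂ = 0.560.
  isobutane: x = 0.026, y = 0.174
  acetaldehyde: x = 0.163, y = 0.363
  ethyl acetate: x = 0.811, y = 0.463

y_isobutane (drum 2) = 0.174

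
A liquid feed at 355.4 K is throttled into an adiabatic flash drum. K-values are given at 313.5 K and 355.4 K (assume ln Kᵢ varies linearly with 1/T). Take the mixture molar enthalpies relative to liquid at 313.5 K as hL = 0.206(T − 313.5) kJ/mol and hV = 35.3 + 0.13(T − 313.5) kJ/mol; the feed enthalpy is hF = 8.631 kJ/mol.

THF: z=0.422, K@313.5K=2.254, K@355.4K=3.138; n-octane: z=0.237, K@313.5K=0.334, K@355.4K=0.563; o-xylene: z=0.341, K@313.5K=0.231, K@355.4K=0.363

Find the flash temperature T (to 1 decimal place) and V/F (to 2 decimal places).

T = 321.8 K, V/F = 0.20

Adiabatic flash: solve Rachford–Rice at each trial T, then check hF = ψ·hV(T) + (1−ψ)·hL(T).
  T = 313.5 K: K = (2.254, 0.334, 0.231), RR gives ψ = 0.119, H_out = 4.217 kJ/mol
  T = 355.4 K: K = (3.138, 0.563, 0.363), RR gives ψ = 0.482, H_out = 24.098 kJ/mol
  T = 334.4 K: K = (2.686, 0.441, 0.294), RR gives ψ = 0.308, H_out = 14.697 kJ/mol
  T = 323.9 K: K = (2.467, 0.385, 0.261), RR gives ψ = 0.218, H_out = 9.680 kJ/mol
  T = 318.7 K: K = (2.360, 0.359, 0.246), RR gives ψ = 0.171, H_out = 7.028 kJ/mol
  T = 321.3 K: K = (2.413, 0.372, 0.254), RR gives ψ = 0.195, H_out = 8.371 kJ/mol
  T = 322.6 K: K = (2.440, 0.378, 0.257), RR gives ψ = 0.207, H_out = 9.030 kJ/mol
Linear interpolation between T = 321.3 (H_out = 8.371) and T = 322.6 (H_out = 9.030) on hF = 8.631 gives T ≈ 321.8 K, at which ψ = 0.20.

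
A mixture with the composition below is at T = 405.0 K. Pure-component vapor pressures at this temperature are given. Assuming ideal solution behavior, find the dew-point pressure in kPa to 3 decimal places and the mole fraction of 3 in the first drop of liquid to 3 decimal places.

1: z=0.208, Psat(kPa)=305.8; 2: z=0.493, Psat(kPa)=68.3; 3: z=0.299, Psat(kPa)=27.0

At the dew point ψ → 1, so Σzᵢ/Kᵢ = 1 with Kᵢ = Pᵢˢᵃᵗ/P ⇒ 1/P = Σzᵢ/Pᵢˢᵃᵗ.
1/P = 0.208/305.8 + 0.493/68.3 + 0.299/27.0 = 0.018972 ⇒ P = 52.708 kPa
xᵢ = zᵢP/Pᵢˢᵃᵗ ⇒ x_3 = 0.299·52.708/27.0 = 0.584

Pdew = 52.708 kPa, x_3 = 0.584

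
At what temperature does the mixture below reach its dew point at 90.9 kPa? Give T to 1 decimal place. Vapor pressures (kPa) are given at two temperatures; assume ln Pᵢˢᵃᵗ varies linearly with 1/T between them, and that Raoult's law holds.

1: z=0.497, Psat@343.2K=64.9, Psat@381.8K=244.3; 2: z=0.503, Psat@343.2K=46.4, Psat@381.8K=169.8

Dew-point temperature: Σzᵢ·P/Pᵢˢᵃᵗ(T) = 1. Interpolate ln Pᵢˢᵃᵗ = aᵢ + bᵢ/T.
  T = 343.2 K: ΣzᵢP/Pᵢˢᵃᵗ = 1.6815
  T = 381.8 K: ΣzᵢP/Pᵢˢᵃᵗ = 0.4542
  T = 362.5 K: ΣzᵢP/Pᵢˢᵃᵗ = 0.8440
  T = 352.9 K: ΣzᵢP/Pᵢˢᵃᵗ = 1.1780
  T = 357.7 K: ΣzᵢP/Pᵢˢᵃᵗ = 0.9949
  T = 355.3 K: ΣzᵢP/Pᵢˢᵃᵗ = 1.0819
Interpolating between 355.3 K and 357.7 K gives T ≈ 357.6 K.

T = 357.6 K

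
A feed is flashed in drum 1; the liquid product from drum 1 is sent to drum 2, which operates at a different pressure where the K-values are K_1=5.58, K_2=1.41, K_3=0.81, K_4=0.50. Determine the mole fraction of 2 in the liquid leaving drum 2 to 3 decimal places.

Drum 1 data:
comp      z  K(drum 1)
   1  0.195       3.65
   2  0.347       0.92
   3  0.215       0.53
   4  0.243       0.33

Drum 1:
Rachford–Rice: g(ψ₁) = Σ zᵢ(Kᵢ−1)/(1+ψ₁(Kᵢ−1)) = 0.
Check two-phase: ΣzᵢKᵢ = 1.225 > 1 and Σzᵢ/Kᵢ = 1.573 > 1, so g(0) = 0.225 > 0 and g(1) = -0.573 < 0.
Newton–Raphson from ψ₁ = 0.5:
  ψ₁ = 0.500: g = -0.1836, g' = -0.584 → ψ₁ = 0.185
  ψ₁ = 0.185: g = 0.0217, g' = -0.817 → ψ₁ = 0.212
  ψ₁ = 0.212: g = 0.0006, g' = -0.770 → ψ₁ = 0.213
Converged at ψ₁ = 0.213.
Drum-1 compositions:
  1: x = 0.125, y = 0.455
  2: x = 0.353, y = 0.325
  3: x = 0.239, y = 0.127
  4: x = 0.283, y = 0.094
Drum-2 feed = drum-1 liquid: z₂ = (0.1247, 0.3530, 0.2389, 0.2834).
Drum 2:
Let ψ₂ = V/F and solve Σ zᵢ(Kᵢ−1)/(1+ψ₂(Kᵢ−1)) = 0.
g(0) = ΣzᵢKᵢ − 1 = 0.529 and g(1) = 1 − Σzᵢ/Kᵢ = -0.134, so a root lies in (0, 1).
Iterate (Newton) starting at ψ₂ = 0.5:
  ψ₂ = 0.500: g = 0.0546, g' = -0.419 → ψ₂ = 0.630
  ψ₂ = 0.630: g = 0.0035, g' = -0.373 → ψ₂ = 0.640
Converged at ψ₂ = 0.640.
  1: x = 0.032, y = 0.177
  2: x = 0.280, y = 0.394
  3: x = 0.272, y = 0.220
  4: x = 0.417, y = 0.208

x_2 (drum 2) = 0.280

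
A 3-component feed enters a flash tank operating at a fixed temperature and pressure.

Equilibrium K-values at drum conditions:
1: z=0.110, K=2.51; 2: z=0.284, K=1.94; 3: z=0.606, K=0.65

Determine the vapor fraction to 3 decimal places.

Newton–Raphson from ψ = 0.5:
  ψ = 0.500: g = 0.0192, g' = -0.307 → ψ = 0.562
  ψ = 0.562: g = 0.0004, g' = -0.296 → ψ = 0.564
Converged at ψ = 0.564.

ψ = 0.564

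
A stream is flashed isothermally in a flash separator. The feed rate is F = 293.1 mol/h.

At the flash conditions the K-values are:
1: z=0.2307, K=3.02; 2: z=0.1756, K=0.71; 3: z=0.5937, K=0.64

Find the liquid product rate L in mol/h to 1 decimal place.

Newton–Raphson from ψ = 0.5:
  ψ = 0.5000: g = -0.08836, g' = -0.3676 → ψ = 0.2596
  ψ = 0.2596: g = 0.01484, g' = -0.5159 → ψ = 0.2884
  ψ = 0.2884: g = 0.00039, g' = -0.4892 → ψ = 0.2892
Converged at ψ = 0.2892.
Then V = ψ·F = 0.2892·293.1 = 84.8 mol/h and L = F − V = 208.3 mol/h.

L = 208.3 mol/h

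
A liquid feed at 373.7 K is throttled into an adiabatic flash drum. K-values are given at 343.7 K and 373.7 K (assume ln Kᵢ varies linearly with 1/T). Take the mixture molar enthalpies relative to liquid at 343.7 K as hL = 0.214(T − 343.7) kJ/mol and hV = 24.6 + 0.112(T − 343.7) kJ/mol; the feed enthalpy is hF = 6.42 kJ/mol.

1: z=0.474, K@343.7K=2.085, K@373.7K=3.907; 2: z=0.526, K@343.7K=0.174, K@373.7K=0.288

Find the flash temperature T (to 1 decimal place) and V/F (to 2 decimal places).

Adiabatic flash: solve Rachford–Rice at each trial T, then check hF = ψ·hV(T) + (1−ψ)·hL(T).
  T = 343.7 K: K = (2.085, 0.174), RR gives ψ = 0.089, H_out = 2.191 kJ/mol
  T = 373.7 K: K = (3.907, 0.288), RR gives ψ = 0.485, H_out = 16.862 kJ/mol
  T = 358.7 K: K = (2.892, 0.226), RR gives ψ = 0.335, H_out = 10.928 kJ/mol
  T = 351.2 K: K = (2.464, 0.199), RR gives ψ = 0.232, H_out = 7.146 kJ/mol
  T = 347.4 K: K = (2.266, 0.186), RR gives ψ = 0.167, H_out = 4.835 kJ/mol
  T = 349.3 K: K = (2.364, 0.192), RR gives ψ = 0.201, H_out = 6.033 kJ/mol
  T = 350.2 K: K = (2.411, 0.196), RR gives ψ = 0.216, H_out = 6.570 kJ/mol
Linear interpolation between T = 349.3 (H_out = 6.033) and T = 350.2 (H_out = 6.570) on hF = 6.42 gives T ≈ 349.9 K, at which ψ = 0.21.

T = 349.9 K, V/F = 0.21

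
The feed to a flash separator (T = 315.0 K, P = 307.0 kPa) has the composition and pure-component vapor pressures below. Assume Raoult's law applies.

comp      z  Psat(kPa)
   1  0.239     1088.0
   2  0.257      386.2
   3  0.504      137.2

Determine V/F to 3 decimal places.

Raoult's law: Kᵢ = Pᵢˢᵃᵗ/P = Pᵢˢᵃᵗ/307.0.
  K_1 = 1088.0/307.0 = 3.54397, K_2 = 386.2/307.0 = 1.25798, K_3 = 137.2/307.0 = 0.44691
Rachford–Rice: g(V/F) = Σ zᵢ(Kᵢ−1)/(1+V/F(Kᵢ−1)) = 0.
Check two-phase: ΣzᵢKᵢ = 1.396 > 1 and Σzᵢ/Kᵢ = 1.399 > 1, so g(0) = 0.396 > 0 and g(1) = -0.399 < 0.
Newton iteration, V/F⁰ = 0.5:
  V/F = 0.500: g = -0.0590, g' = -0.608 → V/F = 0.403
  V/F = 0.403: g = 0.0016, g' = -0.647 → V/F = 0.405
Converged at V/F = 0.405.

V/F = 0.405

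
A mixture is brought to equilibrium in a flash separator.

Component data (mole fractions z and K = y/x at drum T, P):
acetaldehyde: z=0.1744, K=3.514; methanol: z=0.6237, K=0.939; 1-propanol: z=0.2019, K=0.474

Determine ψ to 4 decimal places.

ψ = 0.5345

Let ψ = V/F and solve Σ zᵢ(Kᵢ−1)/(1+ψ(Kᵢ−1)) = 0.
Feasibility: ΣzᵢKᵢ = 1.2942, Σzᵢ/Kᵢ = 1.1398 — both > 1, two phases present.
Iterate (Newton) starting at ψ = 0.55:
  ψ = 0.5500: g = -0.00479, g' = -0.3072 → ψ = 0.5344
  ψ = 0.5344: g = 0.00003, g' = -0.3113 → ψ = 0.5345
Converged at ψ = 0.5345.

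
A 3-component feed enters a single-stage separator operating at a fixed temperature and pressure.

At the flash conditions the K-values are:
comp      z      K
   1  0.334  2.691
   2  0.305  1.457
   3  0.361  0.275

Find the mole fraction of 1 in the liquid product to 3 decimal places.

x_1 = 0.179

Material balance + equilibrium reduce to Σ zᵢ(Kᵢ−1)/(1+β(Kᵢ−1)) = 0.
Check two-phase: ΣzᵢKᵢ = 1.442 > 1 and Σzᵢ/Kᵢ = 1.646 > 1, so g(0) = 0.442 > 0 and g(1) = -0.646 < 0.
Newton–Raphson from β = 0.5:
  β = 0.500: g = 0.0089, g' = -0.790 → β = 0.511
Converged at β = 0.511.
Compositions from xᵢ = zᵢ/(1+β(Kᵢ−1)), yᵢ = Kᵢxᵢ:
  1: x = 0.179, y = 0.482
  2: x = 0.247, y = 0.360
  3: x = 0.574, y = 0.158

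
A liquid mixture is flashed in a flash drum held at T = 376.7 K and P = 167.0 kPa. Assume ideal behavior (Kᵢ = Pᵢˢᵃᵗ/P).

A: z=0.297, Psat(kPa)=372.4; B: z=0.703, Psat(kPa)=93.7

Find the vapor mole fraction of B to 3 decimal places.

Raoult's law: Kᵢ = Pᵢˢᵃᵗ/P = Pᵢˢᵃᵗ/167.0.
  K_A = 372.4/167.0 = 2.22994, K_B = 93.7/167.0 = 0.56108
Newton–Raphson from V/F = 0.5:
  V/F = 0.500: g = -0.1691, g' = -0.395 → V/F = 0.071
  V/F = 0.071: g = 0.0173, g' = -0.524 → V/F = 0.104
  V/F = 0.104: g = 0.0004, g' = -0.502 → V/F = 0.105
Converged at V/F = 0.105.
Compositions from xᵢ = zᵢ/(1+V/F(Kᵢ−1)), yᵢ = Kᵢxᵢ:
  A: x = 0.263, y = 0.586
  B: x = 0.737, y = 0.414

y_B = 0.414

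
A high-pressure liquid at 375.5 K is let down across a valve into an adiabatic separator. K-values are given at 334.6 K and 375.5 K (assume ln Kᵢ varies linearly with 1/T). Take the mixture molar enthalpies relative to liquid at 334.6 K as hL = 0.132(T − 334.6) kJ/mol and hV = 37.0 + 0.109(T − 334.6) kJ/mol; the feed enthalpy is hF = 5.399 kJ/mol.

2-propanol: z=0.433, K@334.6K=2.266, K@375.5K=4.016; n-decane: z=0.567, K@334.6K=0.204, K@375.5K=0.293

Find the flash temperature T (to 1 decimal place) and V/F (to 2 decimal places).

T = 337.6 K, V/F = 0.14

Adiabatic flash: solve Rachford–Rice at each trial T, then check hF = ψ·hV(T) + (1−ψ)·hL(T).
  T = 334.6 K: K = (2.266, 0.204), RR gives ψ = 0.096, H_out = 3.556 kJ/mol
  T = 375.5 K: K = (4.016, 0.293), RR gives ψ = 0.424, H_out = 20.704 kJ/mol
  T = 355.1 K: K = (3.069, 0.247), RR gives ψ = 0.301, H_out = 13.705 kJ/mol
  T = 344.9 K: K = (2.651, 0.225), RR gives ψ = 0.215, H_out = 9.281 kJ/mol
  T = 339.8 K: K = (2.456, 0.215), RR gives ψ = 0.162, H_out = 6.655 kJ/mol
  T = 337.2 K: K = (2.360, 0.209), RR gives ψ = 0.131, H_out = 5.168 kJ/mol
  T = 338.5 K: K = (2.407, 0.212), RR gives ψ = 0.147, H_out = 5.926 kJ/mol
Linear interpolation between T = 337.2 (H_out = 5.168) and T = 338.5 (H_out = 5.926) on hF = 5.399 gives T ≈ 337.6 K, at which ψ = 0.14.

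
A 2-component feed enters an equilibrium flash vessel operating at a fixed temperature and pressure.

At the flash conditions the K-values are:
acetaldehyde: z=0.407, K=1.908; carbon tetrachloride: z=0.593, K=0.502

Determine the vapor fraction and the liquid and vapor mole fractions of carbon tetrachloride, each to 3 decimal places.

Binary case is linear: z₁(K₁−1)(1+ψ(K₂−1)) + z₂(K₂−1)(1+ψ(K₁−1)) = 0
⇒ ψ = [z₁(K₁−1)+z₂(K₂−1)] / [−(K₁−1)(K₂−1)] = 0.0742/0.4522 = 0.164
Compositions from xᵢ = zᵢ/(1+ψ(Kᵢ−1)), yᵢ = Kᵢxᵢ:
  acetaldehyde: x = 0.354, y = 0.676
  carbon tetrachloride: x = 0.646, y = 0.324

ψ = 0.164, x_carbon tetrachloride = 0.646, y_carbon tetrachloride = 0.324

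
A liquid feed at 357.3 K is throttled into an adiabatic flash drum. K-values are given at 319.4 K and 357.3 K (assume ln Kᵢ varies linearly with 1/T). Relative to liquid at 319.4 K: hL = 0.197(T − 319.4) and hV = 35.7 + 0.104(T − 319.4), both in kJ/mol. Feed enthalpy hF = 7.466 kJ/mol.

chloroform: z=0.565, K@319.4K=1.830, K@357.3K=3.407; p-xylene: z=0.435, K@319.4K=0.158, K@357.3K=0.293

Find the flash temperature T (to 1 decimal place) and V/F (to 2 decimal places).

T = 321.7 K, V/F = 0.20

Adiabatic flash: solve Rachford–Rice at each trial T, then check hF = ψ·hV(T) + (1−ψ)·hL(T).
  T = 319.4 K: K = (1.830, 0.158), RR gives ψ = 0.147, H_out = 5.245 kJ/mol
  T = 357.3 K: K = (3.407, 0.293), RR gives ψ = 0.618, H_out = 27.364 kJ/mol
  T = 338.4 K: K = (2.543, 0.219), RR gives ψ = 0.442, H_out = 18.727 kJ/mol
  T = 328.9 K: K = (2.167, 0.187), RR gives ψ = 0.322, H_out = 13.093 kJ/mol
  T = 324.1 K: K = (1.992, 0.172), RR gives ψ = 0.244, H_out = 9.527 kJ/mol
  T = 321.8 K: K = (1.912, 0.165), RR gives ψ = 0.200, H_out = 7.552 kJ/mol
Linear interpolation between T = 319.4 (H_out = 5.245) and T = 321.8 (H_out = 7.552) on hF = 7.466 gives T ≈ 321.7 K, at which ψ = 0.20.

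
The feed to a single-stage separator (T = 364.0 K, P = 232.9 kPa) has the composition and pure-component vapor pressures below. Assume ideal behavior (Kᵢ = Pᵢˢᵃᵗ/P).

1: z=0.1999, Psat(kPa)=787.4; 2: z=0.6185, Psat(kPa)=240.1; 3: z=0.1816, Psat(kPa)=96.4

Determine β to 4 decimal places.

Raoult's law: Kᵢ = Pᵢˢᵃᵗ/P = Pᵢˢᵃᵗ/232.9.
  K_1 = 787.4/232.9 = 3.380850, K_2 = 240.1/232.9 = 1.030915, K_3 = 96.4/232.9 = 0.413912
Rachford–Rice: g(β) = Σ zᵢ(Kᵢ−1)/(1+β(Kᵢ−1)) = 0.
g(0) = ΣzᵢKᵢ − 1 = 0.3886 and g(1) = 1 − Σzᵢ/Kᵢ = -0.0978, so a root lies in (0, 1).
Iterate (Newton) starting at β = 0.68:
  β = 0.6800: g = 0.02349, g' = -0.3382 → β = 0.7495
  β = 0.7495: g = -0.00019, g' = -0.3451 → β = 0.7489
Converged at β = 0.7489.

β = 0.7489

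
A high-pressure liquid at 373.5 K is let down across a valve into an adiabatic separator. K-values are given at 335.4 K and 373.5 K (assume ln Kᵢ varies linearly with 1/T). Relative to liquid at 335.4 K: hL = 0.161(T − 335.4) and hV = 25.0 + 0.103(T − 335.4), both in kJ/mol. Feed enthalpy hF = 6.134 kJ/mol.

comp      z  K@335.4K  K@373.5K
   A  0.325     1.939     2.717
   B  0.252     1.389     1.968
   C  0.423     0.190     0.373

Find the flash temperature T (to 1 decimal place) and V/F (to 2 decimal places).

T = 342.0 K, V/F = 0.21

Adiabatic flash: solve Rachford–Rice at each trial T, then check hF = ψ·hV(T) + (1−ψ)·hL(T).
  T = 335.4 K: K = (1.939, 1.389, 0.190), RR gives ψ = 0.101, H_out = 2.521 kJ/mol
  T = 373.5 K: K = (2.717, 1.968, 0.373), RR gives ψ = 0.605, H_out = 19.929 kJ/mol
  T = 354.4 K: K = (2.315, 1.668, 0.271), RR gives ψ = 0.370, H_out = 11.905 kJ/mol
  T = 344.9 K: K = (2.124, 1.526, 0.228), RR gives ψ = 0.247, H_out = 7.558 kJ/mol
  T = 340.1 K: K = (2.030, 1.456, 0.208), RR gives ψ = 0.177, H_out = 5.129 kJ/mol
  T = 342.5 K: K = (2.077, 1.491, 0.218), RR gives ψ = 0.213, H_out = 6.369 kJ/mol
Linear interpolation between T = 340.1 (H_out = 5.129) and T = 342.5 (H_out = 6.369) on hF = 6.134 gives T ≈ 342.0 K, at which ψ = 0.21.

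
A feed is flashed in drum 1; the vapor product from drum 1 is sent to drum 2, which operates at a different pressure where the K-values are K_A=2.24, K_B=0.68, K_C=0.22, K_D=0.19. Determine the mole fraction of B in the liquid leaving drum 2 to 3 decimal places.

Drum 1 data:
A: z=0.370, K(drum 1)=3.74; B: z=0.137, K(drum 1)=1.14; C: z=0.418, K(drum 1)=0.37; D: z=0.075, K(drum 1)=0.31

x_B (drum 2) = 0.180

Drum 1:
Newton iteration, ψ₁⁰ = 0.67:
  ψ₁ = 0.670: g = -0.1769, g' = -0.968 → ψ₁ = 0.487
  ψ₁ = 0.487: g = -0.0058, g' = -0.938 → ψ₁ = 0.481
Converged at ψ₁ = 0.481.
Drum-1 compositions:
  A: x = 0.160, y = 0.597
  B: x = 0.128, y = 0.146
  C: x = 0.600, y = 0.222
  D: x = 0.112, y = 0.035
Drum-2 feed = drum-1 vapor: z₂ = (0.5970, 0.1463, 0.2219, 0.0348).
Drum 2:
Material balance + equilibrium reduce to Σ zᵢ(Kᵢ−1)/(1+ψ₂(Kᵢ−1)) = 0.
Check two-phase: ΣzᵢKᵢ = 1.492 > 1 and Σzᵢ/Kᵢ = 1.674 > 1, so g(0) = 0.492 > 0 and g(1) = -0.674 < 0.
Iterate (Newton) starting at ψ₂ = 0.5:
  ψ₂ = 0.500: g = 0.0701, g' = -0.798 → ψ₂ = 0.588
  ψ₂ = 0.588: g = -0.0029, g' = -0.873 → ψ₂ = 0.584
Converged at ψ₂ = 0.584.
  A: x = 0.346, y = 0.775
  B: x = 0.180, y = 0.122
  C: x = 0.408, y = 0.090
  D: x = 0.066, y = 0.013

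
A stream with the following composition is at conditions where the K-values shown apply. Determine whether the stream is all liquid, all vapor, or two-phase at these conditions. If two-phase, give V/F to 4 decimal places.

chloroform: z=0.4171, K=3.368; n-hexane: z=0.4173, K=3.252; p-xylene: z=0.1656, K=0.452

all vapor

ΣzᵢKᵢ = 2.8367; Σzᵢ/Kᵢ = 0.6185.
Since Σzᵢ/Kᵢ < 1 the mixture is above its dew point — single vapor phase.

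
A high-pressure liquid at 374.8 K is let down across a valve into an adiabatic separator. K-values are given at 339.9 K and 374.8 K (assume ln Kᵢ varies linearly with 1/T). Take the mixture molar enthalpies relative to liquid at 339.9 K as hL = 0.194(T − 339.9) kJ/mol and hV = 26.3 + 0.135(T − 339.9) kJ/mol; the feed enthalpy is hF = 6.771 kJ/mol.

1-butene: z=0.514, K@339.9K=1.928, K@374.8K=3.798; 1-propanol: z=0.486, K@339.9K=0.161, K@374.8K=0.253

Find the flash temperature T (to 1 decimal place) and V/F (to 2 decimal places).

T = 346.0 K, V/F = 0.22

Adiabatic flash: solve Rachford–Rice at each trial T, then check hF = ψ·hV(T) + (1−ψ)·hL(T).
  T = 339.9 K: K = (1.928, 0.161), RR gives ψ = 0.089, H_out = 2.339 kJ/mol
  T = 374.8 K: K = (3.798, 0.253), RR gives ψ = 0.514, H_out = 19.240 kJ/mol
  T = 357.4 K: K = (2.754, 0.204), RR gives ψ = 0.369, H_out = 12.713 kJ/mol
  T = 348.6 K: K = (2.312, 0.182), RR gives ψ = 0.258, H_out = 8.335 kJ/mol
  T = 344.2 K: K = (2.112, 0.171), RR gives ψ = 0.183, H_out = 5.597 kJ/mol
  T = 346.4 K: K = (2.210, 0.176), RR gives ψ = 0.222, H_out = 7.027 kJ/mol
Linear interpolation between T = 344.2 (H_out = 5.597) and T = 346.4 (H_out = 7.027) on hF = 6.771 gives T ≈ 346.0 K, at which ψ = 0.22.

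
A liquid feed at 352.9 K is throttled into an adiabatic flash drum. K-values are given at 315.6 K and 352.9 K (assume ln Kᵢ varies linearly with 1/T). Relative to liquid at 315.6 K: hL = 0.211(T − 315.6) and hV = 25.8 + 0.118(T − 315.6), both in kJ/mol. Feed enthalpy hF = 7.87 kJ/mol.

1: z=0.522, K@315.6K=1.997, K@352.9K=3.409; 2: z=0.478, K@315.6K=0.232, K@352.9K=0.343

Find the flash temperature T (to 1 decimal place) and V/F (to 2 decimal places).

Adiabatic flash: solve Rachford–Rice at each trial T, then check hF = ψ·hV(T) + (1−ψ)·hL(T).
  T = 315.6 K: K = (1.997, 0.232), RR gives ψ = 0.200, H_out = 5.166 kJ/mol
  T = 352.9 K: K = (3.409, 0.343), RR gives ψ = 0.596, H_out = 21.182 kJ/mol
  T = 334.2 K: K = (2.646, 0.285), RR gives ψ = 0.440, H_out = 14.511 kJ/mol
  T = 324.9 K: K = (2.308, 0.258), RR gives ψ = 0.338, H_out = 10.391 kJ/mol
  T = 320.2 K: K = (2.148, 0.245), RR gives ψ = 0.275, H_out = 7.936 kJ/mol
  T = 317.9 K: K = (2.071, 0.238), RR gives ψ = 0.239, H_out = 6.605 kJ/mol
Linear interpolation between T = 317.9 (H_out = 6.605) and T = 320.2 (H_out = 7.936) on hF = 7.87 gives T ≈ 320.1 K, at which ψ = 0.27.

T = 320.1 K, V/F = 0.27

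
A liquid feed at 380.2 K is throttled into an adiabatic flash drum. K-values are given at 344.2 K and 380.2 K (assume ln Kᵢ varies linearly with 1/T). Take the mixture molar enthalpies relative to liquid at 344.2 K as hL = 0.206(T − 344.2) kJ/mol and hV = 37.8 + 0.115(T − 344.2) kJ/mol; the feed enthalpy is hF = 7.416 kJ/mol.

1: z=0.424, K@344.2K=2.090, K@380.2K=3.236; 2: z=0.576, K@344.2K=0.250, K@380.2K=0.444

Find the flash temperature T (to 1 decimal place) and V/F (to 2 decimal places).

Adiabatic flash: solve Rachford–Rice at each trial T, then check hF = ψ·hV(T) + (1−ψ)·hL(T).
  T = 344.2 K: K = (2.090, 0.250), RR gives ψ = 0.037, H_out = 1.395 kJ/mol
  T = 380.2 K: K = (3.236, 0.444), RR gives ψ = 0.505, H_out = 24.850 kJ/mol
  T = 362.2 K: K = (2.629, 0.338), RR gives ψ = 0.287, H_out = 14.081 kJ/mol
  T = 353.2 K: K = (2.351, 0.292), RR gives ψ = 0.172, H_out = 8.227 kJ/mol
  T = 348.7 K: K = (2.218, 0.270), RR gives ψ = 0.108, H_out = 4.977 kJ/mol
  T = 350.9 K: K = (2.283, 0.281), RR gives ψ = 0.140, H_out = 6.601 kJ/mol
  T = 352.0 K: K = (2.315, 0.286), RR gives ψ = 0.156, H_out = 7.387 kJ/mol
Linear interpolation between T = 352.0 (H_out = 7.387) and T = 353.2 (H_out = 8.227) on hF = 7.416 gives T ≈ 352.0 K, at which ψ = 0.16.

T = 352.0 K, V/F = 0.16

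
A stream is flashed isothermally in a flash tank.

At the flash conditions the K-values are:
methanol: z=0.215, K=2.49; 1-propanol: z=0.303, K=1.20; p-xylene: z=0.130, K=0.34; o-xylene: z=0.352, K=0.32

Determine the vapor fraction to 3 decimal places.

Rachford–Rice: g(ψ) = Σ zᵢ(Kᵢ−1)/(1+ψ(Kᵢ−1)) = 0.
g(0) = ΣzᵢKᵢ − 1 = 0.056 and g(1) = 1 − Σzᵢ/Kᵢ = -0.821, so a root lies in (0, 1).
Newton iteration, ψ⁰ = 0.61:
  ψ = 0.610: g = -0.3308, g' = -0.775 → ψ = 0.183
  ψ = 0.183: g = -0.0607, g' = -0.592 → ψ = 0.080
  ψ = 0.080: g = 0.0020, g' = -0.638 → ψ = 0.083
Converged at ψ = 0.083.

ψ = 0.083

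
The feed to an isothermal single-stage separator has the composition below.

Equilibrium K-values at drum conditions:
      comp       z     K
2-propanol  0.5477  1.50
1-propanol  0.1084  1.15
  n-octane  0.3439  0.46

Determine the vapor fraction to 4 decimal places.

Material balance + equilibrium reduce to Σ zᵢ(Kᵢ−1)/(1+ψ(Kᵢ−1)) = 0.
g(0) = ΣzᵢKᵢ − 1 = 0.1044 and g(1) = 1 − Σzᵢ/Kᵢ = -0.2070, so a root lies in (0, 1).
Newton iteration, ψ⁰ = 0.59:
  ψ = 0.5900: g = -0.04613, g' = -0.2997 → ψ = 0.4361
  ψ = 0.4361: g = -0.00281, g' = -0.2660 → ψ = 0.4255
Converged at ψ = 0.4255.

ψ = 0.4255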